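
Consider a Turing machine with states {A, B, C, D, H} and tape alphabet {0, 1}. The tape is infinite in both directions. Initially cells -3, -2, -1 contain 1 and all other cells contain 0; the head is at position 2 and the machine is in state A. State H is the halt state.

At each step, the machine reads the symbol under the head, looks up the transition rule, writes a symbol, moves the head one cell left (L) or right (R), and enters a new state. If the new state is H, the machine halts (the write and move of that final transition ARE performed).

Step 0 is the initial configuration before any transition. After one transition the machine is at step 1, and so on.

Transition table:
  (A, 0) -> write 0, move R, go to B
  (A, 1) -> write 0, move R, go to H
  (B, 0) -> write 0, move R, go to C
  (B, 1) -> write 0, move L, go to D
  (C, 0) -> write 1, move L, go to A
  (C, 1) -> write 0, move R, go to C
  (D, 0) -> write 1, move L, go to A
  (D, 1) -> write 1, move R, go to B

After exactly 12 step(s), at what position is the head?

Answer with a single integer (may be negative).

Step 1: in state A at pos 2, read 0 -> (A,0)->write 0,move R,goto B. Now: state=B, head=3, tape[-4..4]=011100000 (head:        ^)
Step 2: in state B at pos 3, read 0 -> (B,0)->write 0,move R,goto C. Now: state=C, head=4, tape[-4..5]=0111000000 (head:         ^)
Step 3: in state C at pos 4, read 0 -> (C,0)->write 1,move L,goto A. Now: state=A, head=3, tape[-4..5]=0111000010 (head:        ^)
Step 4: in state A at pos 3, read 0 -> (A,0)->write 0,move R,goto B. Now: state=B, head=4, tape[-4..5]=0111000010 (head:         ^)
Step 5: in state B at pos 4, read 1 -> (B,1)->write 0,move L,goto D. Now: state=D, head=3, tape[-4..5]=0111000000 (head:        ^)
Step 6: in state D at pos 3, read 0 -> (D,0)->write 1,move L,goto A. Now: state=A, head=2, tape[-4..5]=0111000100 (head:       ^)
Step 7: in state A at pos 2, read 0 -> (A,0)->write 0,move R,goto B. Now: state=B, head=3, tape[-4..5]=0111000100 (head:        ^)
Step 8: in state B at pos 3, read 1 -> (B,1)->write 0,move L,goto D. Now: state=D, head=2, tape[-4..5]=0111000000 (head:       ^)
Step 9: in state D at pos 2, read 0 -> (D,0)->write 1,move L,goto A. Now: state=A, head=1, tape[-4..5]=0111001000 (head:      ^)
Step 10: in state A at pos 1, read 0 -> (A,0)->write 0,move R,goto B. Now: state=B, head=2, tape[-4..5]=0111001000 (head:       ^)
Step 11: in state B at pos 2, read 1 -> (B,1)->write 0,move L,goto D. Now: state=D, head=1, tape[-4..5]=0111000000 (head:      ^)
Step 12: in state D at pos 1, read 0 -> (D,0)->write 1,move L,goto A. Now: state=A, head=0, tape[-4..5]=0111010000 (head:     ^)

Answer: 0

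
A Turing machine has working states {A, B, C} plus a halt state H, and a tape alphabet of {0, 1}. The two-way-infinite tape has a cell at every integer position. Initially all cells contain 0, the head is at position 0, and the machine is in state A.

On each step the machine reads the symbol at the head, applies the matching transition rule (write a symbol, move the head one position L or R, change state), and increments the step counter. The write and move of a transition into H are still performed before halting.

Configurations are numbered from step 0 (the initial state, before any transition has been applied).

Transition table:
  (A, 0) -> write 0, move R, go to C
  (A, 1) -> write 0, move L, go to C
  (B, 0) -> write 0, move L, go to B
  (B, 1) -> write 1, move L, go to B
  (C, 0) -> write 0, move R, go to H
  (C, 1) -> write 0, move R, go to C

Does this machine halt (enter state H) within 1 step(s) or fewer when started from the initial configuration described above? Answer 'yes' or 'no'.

Step 1: in state A at pos 0, read 0 -> (A,0)->write 0,move R,goto C. Now: state=C, head=1, tape[-1..2]=0000 (head:   ^)
After 1 step(s): state = C (not H) -> not halted within 1 -> no

Answer: no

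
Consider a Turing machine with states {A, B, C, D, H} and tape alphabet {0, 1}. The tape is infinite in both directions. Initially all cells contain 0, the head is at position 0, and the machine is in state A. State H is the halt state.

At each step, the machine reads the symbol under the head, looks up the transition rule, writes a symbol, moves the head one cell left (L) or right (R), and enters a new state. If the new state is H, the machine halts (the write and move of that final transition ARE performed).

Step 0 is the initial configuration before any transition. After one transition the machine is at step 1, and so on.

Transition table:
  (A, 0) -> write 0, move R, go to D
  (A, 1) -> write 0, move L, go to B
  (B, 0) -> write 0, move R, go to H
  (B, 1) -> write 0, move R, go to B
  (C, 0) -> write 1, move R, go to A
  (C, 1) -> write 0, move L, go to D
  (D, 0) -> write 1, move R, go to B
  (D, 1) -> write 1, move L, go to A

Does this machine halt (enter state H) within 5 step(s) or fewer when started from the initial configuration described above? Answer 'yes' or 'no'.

Answer: yes

Derivation:
Step 1: in state A at pos 0, read 0 -> (A,0)->write 0,move R,goto D. Now: state=D, head=1, tape[-1..2]=0000 (head:   ^)
Step 2: in state D at pos 1, read 0 -> (D,0)->write 1,move R,goto B. Now: state=B, head=2, tape[-1..3]=00100 (head:    ^)
Step 3: in state B at pos 2, read 0 -> (B,0)->write 0,move R,goto H. Now: state=H, head=3, tape[-1..4]=001000 (head:     ^)
State H reached at step 3; 3 <= 5 -> yes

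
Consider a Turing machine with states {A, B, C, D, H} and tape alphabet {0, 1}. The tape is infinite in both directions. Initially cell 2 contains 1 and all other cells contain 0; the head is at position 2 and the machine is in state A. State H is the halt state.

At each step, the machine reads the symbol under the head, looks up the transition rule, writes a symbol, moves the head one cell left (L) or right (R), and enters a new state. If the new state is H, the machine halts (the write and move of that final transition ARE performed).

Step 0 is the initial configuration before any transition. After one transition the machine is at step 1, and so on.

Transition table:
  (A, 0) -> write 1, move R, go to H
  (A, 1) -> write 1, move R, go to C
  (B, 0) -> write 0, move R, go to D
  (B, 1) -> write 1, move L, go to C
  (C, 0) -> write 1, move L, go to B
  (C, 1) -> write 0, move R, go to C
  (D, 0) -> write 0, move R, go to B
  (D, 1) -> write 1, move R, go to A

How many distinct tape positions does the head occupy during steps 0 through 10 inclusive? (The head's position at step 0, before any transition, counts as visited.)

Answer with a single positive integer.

Answer: 5

Derivation:
Step 1: in state A at pos 2, read 1 -> (A,1)->write 1,move R,goto C. Now: state=C, head=3, tape[1..4]=0100 (head:   ^)
Step 2: in state C at pos 3, read 0 -> (C,0)->write 1,move L,goto B. Now: state=B, head=2, tape[1..4]=0110 (head:  ^)
Step 3: in state B at pos 2, read 1 -> (B,1)->write 1,move L,goto C. Now: state=C, head=1, tape[0..4]=00110 (head:  ^)
Step 4: in state C at pos 1, read 0 -> (C,0)->write 1,move L,goto B. Now: state=B, head=0, tape[-1..4]=001110 (head:  ^)
Step 5: in state B at pos 0, read 0 -> (B,0)->write 0,move R,goto D. Now: state=D, head=1, tape[-1..4]=001110 (head:   ^)
Step 6: in state D at pos 1, read 1 -> (D,1)->write 1,move R,goto A. Now: state=A, head=2, tape[-1..4]=001110 (head:    ^)
Step 7: in state A at pos 2, read 1 -> (A,1)->write 1,move R,goto C. Now: state=C, head=3, tape[-1..4]=001110 (head:     ^)
Step 8: in state C at pos 3, read 1 -> (C,1)->write 0,move R,goto C. Now: state=C, head=4, tape[-1..5]=0011000 (head:      ^)
Step 9: in state C at pos 4, read 0 -> (C,0)->write 1,move L,goto B. Now: state=B, head=3, tape[-1..5]=0011010 (head:     ^)
Step 10: in state B at pos 3, read 0 -> (B,0)->write 0,move R,goto D. Now: state=D, head=4, tape[-1..5]=0011010 (head:      ^)
Head positions at steps 0..10: starting at 2, distinct positions visited = {0, 1, 2, 3, 4} -> 5 position(s)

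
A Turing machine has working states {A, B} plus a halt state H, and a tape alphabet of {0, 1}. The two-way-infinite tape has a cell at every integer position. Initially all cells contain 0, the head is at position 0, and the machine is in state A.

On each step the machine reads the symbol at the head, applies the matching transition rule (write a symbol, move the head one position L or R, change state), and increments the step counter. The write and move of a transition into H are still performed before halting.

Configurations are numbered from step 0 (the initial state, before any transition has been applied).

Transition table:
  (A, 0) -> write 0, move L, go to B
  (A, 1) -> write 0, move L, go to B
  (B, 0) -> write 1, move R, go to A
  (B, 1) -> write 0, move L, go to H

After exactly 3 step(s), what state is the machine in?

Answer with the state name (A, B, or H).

Answer: B

Derivation:
Step 1: in state A at pos 0, read 0 -> (A,0)->write 0,move L,goto B. Now: state=B, head=-1, tape[-2..1]=0000 (head:  ^)
Step 2: in state B at pos -1, read 0 -> (B,0)->write 1,move R,goto A. Now: state=A, head=0, tape[-2..1]=0100 (head:   ^)
Step 3: in state A at pos 0, read 0 -> (A,0)->write 0,move L,goto B. Now: state=B, head=-1, tape[-2..1]=0100 (head:  ^)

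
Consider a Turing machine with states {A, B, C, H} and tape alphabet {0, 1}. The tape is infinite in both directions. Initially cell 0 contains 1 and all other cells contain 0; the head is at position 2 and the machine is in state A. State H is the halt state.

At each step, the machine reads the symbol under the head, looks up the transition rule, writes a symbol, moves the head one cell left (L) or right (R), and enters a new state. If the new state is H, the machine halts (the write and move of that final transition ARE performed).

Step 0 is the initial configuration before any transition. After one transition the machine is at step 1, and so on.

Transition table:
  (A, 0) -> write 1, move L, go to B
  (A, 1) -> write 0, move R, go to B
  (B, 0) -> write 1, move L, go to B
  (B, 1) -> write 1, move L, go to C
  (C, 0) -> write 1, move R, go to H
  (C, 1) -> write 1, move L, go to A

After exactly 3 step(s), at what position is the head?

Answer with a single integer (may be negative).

Step 1: in state A at pos 2, read 0 -> (A,0)->write 1,move L,goto B. Now: state=B, head=1, tape[-1..3]=01010 (head:   ^)
Step 2: in state B at pos 1, read 0 -> (B,0)->write 1,move L,goto B. Now: state=B, head=0, tape[-1..3]=01110 (head:  ^)
Step 3: in state B at pos 0, read 1 -> (B,1)->write 1,move L,goto C. Now: state=C, head=-1, tape[-2..3]=001110 (head:  ^)

Answer: -1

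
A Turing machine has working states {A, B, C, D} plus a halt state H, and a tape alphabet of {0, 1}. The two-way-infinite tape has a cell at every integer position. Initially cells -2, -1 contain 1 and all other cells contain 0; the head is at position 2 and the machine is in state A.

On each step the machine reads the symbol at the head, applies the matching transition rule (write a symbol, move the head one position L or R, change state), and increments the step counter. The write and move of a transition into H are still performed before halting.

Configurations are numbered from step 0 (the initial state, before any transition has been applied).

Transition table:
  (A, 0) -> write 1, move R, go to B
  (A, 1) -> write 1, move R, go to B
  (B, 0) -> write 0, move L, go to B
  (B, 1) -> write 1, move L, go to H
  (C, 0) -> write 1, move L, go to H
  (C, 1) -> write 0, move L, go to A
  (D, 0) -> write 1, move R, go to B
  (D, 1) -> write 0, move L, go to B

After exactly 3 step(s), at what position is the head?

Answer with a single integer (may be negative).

Step 1: in state A at pos 2, read 0 -> (A,0)->write 1,move R,goto B. Now: state=B, head=3, tape[-3..4]=01100100 (head:       ^)
Step 2: in state B at pos 3, read 0 -> (B,0)->write 0,move L,goto B. Now: state=B, head=2, tape[-3..4]=01100100 (head:      ^)
Step 3: in state B at pos 2, read 1 -> (B,1)->write 1,move L,goto H. Now: state=H, head=1, tape[-3..4]=01100100 (head:     ^)

Answer: 1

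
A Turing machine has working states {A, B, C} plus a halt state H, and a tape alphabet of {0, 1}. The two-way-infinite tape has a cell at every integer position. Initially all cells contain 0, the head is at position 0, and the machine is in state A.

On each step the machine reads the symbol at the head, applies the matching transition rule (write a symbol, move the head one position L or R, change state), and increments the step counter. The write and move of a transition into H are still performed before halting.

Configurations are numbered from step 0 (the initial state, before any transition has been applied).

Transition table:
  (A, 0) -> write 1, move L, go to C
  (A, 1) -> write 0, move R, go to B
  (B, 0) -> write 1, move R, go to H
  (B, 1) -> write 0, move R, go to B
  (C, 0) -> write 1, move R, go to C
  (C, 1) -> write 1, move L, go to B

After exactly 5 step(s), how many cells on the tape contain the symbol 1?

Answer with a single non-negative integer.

Step 1: in state A at pos 0, read 0 -> (A,0)->write 1,move L,goto C. Now: state=C, head=-1, tape[-2..1]=0010 (head:  ^)
Step 2: in state C at pos -1, read 0 -> (C,0)->write 1,move R,goto C. Now: state=C, head=0, tape[-2..1]=0110 (head:   ^)
Step 3: in state C at pos 0, read 1 -> (C,1)->write 1,move L,goto B. Now: state=B, head=-1, tape[-2..1]=0110 (head:  ^)
Step 4: in state B at pos -1, read 1 -> (B,1)->write 0,move R,goto B. Now: state=B, head=0, tape[-2..1]=0010 (head:   ^)
Step 5: in state B at pos 0, read 1 -> (B,1)->write 0,move R,goto B. Now: state=B, head=1, tape[-2..2]=00000 (head:    ^)
No cell contains 1 after step 5 -> 0 cell(s)

Answer: 0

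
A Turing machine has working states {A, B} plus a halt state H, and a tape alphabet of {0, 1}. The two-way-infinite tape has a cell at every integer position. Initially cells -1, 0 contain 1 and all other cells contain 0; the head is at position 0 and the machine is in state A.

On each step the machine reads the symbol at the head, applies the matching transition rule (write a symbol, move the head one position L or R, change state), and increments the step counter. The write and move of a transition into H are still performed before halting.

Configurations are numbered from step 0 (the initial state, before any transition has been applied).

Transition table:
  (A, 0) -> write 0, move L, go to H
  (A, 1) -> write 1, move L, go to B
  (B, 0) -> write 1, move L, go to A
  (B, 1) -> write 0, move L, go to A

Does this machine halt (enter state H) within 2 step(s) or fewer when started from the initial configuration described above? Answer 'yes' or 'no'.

Answer: no

Derivation:
Step 1: in state A at pos 0, read 1 -> (A,1)->write 1,move L,goto B. Now: state=B, head=-1, tape[-2..1]=0110 (head:  ^)
Step 2: in state B at pos -1, read 1 -> (B,1)->write 0,move L,goto A. Now: state=A, head=-2, tape[-3..1]=00010 (head:  ^)
After 2 step(s): state = A (not H) -> not halted within 2 -> no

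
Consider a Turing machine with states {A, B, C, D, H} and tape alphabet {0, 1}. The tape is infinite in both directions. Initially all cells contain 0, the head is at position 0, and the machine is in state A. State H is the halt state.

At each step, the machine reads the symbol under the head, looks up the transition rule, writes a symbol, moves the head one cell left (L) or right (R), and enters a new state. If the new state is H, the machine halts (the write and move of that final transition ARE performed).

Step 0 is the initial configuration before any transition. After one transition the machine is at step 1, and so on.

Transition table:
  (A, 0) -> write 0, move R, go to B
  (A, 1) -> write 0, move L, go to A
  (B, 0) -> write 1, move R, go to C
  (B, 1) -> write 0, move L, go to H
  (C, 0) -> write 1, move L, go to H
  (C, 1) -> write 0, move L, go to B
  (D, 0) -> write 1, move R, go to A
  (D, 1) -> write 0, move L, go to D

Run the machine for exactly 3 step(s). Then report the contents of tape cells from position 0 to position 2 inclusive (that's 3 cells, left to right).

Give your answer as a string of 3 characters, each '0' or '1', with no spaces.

Step 1: in state A at pos 0, read 0 -> (A,0)->write 0,move R,goto B. Now: state=B, head=1, tape[-1..2]=0000 (head:   ^)
Step 2: in state B at pos 1, read 0 -> (B,0)->write 1,move R,goto C. Now: state=C, head=2, tape[-1..3]=00100 (head:    ^)
Step 3: in state C at pos 2, read 0 -> (C,0)->write 1,move L,goto H. Now: state=H, head=1, tape[-1..3]=00110 (head:   ^)

Answer: 011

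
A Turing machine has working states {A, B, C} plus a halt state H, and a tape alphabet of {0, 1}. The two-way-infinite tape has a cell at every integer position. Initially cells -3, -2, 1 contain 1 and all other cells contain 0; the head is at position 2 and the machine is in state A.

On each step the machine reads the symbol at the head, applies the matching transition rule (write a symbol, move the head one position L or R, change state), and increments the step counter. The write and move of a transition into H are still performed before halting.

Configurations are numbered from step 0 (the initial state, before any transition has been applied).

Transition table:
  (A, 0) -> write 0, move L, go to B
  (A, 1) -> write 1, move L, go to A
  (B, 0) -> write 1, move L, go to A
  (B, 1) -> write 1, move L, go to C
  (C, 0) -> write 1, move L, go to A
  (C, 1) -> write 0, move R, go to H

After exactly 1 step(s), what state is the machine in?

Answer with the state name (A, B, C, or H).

Answer: B

Derivation:
Step 1: in state A at pos 2, read 0 -> (A,0)->write 0,move L,goto B. Now: state=B, head=1, tape[-4..3]=01100100 (head:      ^)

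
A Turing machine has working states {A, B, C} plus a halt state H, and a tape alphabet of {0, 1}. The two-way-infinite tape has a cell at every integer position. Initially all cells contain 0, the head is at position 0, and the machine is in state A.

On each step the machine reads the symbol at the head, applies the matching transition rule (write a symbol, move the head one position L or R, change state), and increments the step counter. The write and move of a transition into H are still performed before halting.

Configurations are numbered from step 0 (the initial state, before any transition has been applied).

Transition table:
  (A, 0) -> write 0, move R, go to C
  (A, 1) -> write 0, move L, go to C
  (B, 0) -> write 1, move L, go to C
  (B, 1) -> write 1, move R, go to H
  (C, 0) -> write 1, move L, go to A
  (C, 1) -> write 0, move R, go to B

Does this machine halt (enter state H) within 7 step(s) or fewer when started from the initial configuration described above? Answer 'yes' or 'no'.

Answer: no

Derivation:
Step 1: in state A at pos 0, read 0 -> (A,0)->write 0,move R,goto C. Now: state=C, head=1, tape[-1..2]=0000 (head:   ^)
Step 2: in state C at pos 1, read 0 -> (C,0)->write 1,move L,goto A. Now: state=A, head=0, tape[-1..2]=0010 (head:  ^)
Step 3: in state A at pos 0, read 0 -> (A,0)->write 0,move R,goto C. Now: state=C, head=1, tape[-1..2]=0010 (head:   ^)
Step 4: in state C at pos 1, read 1 -> (C,1)->write 0,move R,goto B. Now: state=B, head=2, tape[-1..3]=00000 (head:    ^)
Step 5: in state B at pos 2, read 0 -> (B,0)->write 1,move L,goto C. Now: state=C, head=1, tape[-1..3]=00010 (head:   ^)
Step 6: in state C at pos 1, read 0 -> (C,0)->write 1,move L,goto A. Now: state=A, head=0, tape[-1..3]=00110 (head:  ^)
Step 7: in state A at pos 0, read 0 -> (A,0)->write 0,move R,goto C. Now: state=C, head=1, tape[-1..3]=00110 (head:   ^)
After 7 step(s): state = C (not H) -> not halted within 7 -> no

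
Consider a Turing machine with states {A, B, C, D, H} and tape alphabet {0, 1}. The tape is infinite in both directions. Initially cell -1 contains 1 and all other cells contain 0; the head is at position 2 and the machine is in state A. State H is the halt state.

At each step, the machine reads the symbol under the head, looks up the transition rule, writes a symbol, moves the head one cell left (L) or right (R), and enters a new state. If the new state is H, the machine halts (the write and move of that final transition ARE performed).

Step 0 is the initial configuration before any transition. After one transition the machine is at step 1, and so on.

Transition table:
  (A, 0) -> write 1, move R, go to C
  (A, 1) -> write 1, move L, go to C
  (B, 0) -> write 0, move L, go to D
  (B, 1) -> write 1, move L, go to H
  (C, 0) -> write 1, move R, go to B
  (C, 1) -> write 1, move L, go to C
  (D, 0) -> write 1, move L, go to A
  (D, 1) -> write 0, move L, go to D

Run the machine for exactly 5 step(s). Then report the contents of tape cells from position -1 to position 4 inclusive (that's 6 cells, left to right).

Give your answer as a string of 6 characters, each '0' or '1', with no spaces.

Step 1: in state A at pos 2, read 0 -> (A,0)->write 1,move R,goto C. Now: state=C, head=3, tape[-2..4]=0100100 (head:      ^)
Step 2: in state C at pos 3, read 0 -> (C,0)->write 1,move R,goto B. Now: state=B, head=4, tape[-2..5]=01001100 (head:       ^)
Step 3: in state B at pos 4, read 0 -> (B,0)->write 0,move L,goto D. Now: state=D, head=3, tape[-2..5]=01001100 (head:      ^)
Step 4: in state D at pos 3, read 1 -> (D,1)->write 0,move L,goto D. Now: state=D, head=2, tape[-2..5]=01001000 (head:     ^)
Step 5: in state D at pos 2, read 1 -> (D,1)->write 0,move L,goto D. Now: state=D, head=1, tape[-2..5]=01000000 (head:    ^)

Answer: 100000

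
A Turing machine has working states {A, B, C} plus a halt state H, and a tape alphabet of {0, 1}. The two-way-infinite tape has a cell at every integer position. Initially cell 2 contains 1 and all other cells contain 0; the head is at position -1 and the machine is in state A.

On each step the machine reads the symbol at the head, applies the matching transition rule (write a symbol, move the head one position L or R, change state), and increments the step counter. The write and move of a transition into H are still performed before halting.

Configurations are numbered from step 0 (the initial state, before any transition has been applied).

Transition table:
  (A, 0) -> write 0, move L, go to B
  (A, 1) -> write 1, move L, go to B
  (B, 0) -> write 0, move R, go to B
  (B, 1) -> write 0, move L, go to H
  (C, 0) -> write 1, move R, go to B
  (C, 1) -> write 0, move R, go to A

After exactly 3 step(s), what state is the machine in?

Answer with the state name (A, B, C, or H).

Answer: B

Derivation:
Step 1: in state A at pos -1, read 0 -> (A,0)->write 0,move L,goto B. Now: state=B, head=-2, tape[-3..3]=0000010 (head:  ^)
Step 2: in state B at pos -2, read 0 -> (B,0)->write 0,move R,goto B. Now: state=B, head=-1, tape[-3..3]=0000010 (head:   ^)
Step 3: in state B at pos -1, read 0 -> (B,0)->write 0,move R,goto B. Now: state=B, head=0, tape[-3..3]=0000010 (head:    ^)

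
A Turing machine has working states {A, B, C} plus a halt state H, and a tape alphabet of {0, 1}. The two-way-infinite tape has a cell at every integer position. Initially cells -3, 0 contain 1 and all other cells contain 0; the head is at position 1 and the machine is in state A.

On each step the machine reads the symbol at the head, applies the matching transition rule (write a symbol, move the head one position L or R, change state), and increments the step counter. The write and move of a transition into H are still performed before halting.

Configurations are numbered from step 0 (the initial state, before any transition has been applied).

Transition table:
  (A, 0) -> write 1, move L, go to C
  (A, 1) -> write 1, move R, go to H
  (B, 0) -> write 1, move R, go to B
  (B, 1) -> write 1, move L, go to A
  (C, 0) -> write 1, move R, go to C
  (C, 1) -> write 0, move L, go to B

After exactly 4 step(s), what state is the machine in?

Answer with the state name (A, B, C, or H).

Answer: B

Derivation:
Step 1: in state A at pos 1, read 0 -> (A,0)->write 1,move L,goto C. Now: state=C, head=0, tape[-4..2]=0100110 (head:     ^)
Step 2: in state C at pos 0, read 1 -> (C,1)->write 0,move L,goto B. Now: state=B, head=-1, tape[-4..2]=0100010 (head:    ^)
Step 3: in state B at pos -1, read 0 -> (B,0)->write 1,move R,goto B. Now: state=B, head=0, tape[-4..2]=0101010 (head:     ^)
Step 4: in state B at pos 0, read 0 -> (B,0)->write 1,move R,goto B. Now: state=B, head=1, tape[-4..2]=0101110 (head:      ^)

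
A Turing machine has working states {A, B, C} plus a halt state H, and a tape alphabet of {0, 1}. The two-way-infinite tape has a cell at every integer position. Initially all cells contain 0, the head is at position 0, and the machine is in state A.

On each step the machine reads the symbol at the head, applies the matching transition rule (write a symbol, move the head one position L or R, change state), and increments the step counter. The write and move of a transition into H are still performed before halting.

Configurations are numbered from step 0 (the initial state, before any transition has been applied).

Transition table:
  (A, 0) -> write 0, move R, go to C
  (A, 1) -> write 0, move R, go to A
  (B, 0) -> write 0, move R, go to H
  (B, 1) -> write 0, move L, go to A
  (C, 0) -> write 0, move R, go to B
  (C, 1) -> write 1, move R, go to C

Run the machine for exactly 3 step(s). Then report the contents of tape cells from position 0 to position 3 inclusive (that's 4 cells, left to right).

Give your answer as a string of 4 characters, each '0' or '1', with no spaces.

Answer: 0000

Derivation:
Step 1: in state A at pos 0, read 0 -> (A,0)->write 0,move R,goto C. Now: state=C, head=1, tape[-1..2]=0000 (head:   ^)
Step 2: in state C at pos 1, read 0 -> (C,0)->write 0,move R,goto B. Now: state=B, head=2, tape[-1..3]=00000 (head:    ^)
Step 3: in state B at pos 2, read 0 -> (B,0)->write 0,move R,goto H. Now: state=H, head=3, tape[-1..4]=000000 (head:     ^)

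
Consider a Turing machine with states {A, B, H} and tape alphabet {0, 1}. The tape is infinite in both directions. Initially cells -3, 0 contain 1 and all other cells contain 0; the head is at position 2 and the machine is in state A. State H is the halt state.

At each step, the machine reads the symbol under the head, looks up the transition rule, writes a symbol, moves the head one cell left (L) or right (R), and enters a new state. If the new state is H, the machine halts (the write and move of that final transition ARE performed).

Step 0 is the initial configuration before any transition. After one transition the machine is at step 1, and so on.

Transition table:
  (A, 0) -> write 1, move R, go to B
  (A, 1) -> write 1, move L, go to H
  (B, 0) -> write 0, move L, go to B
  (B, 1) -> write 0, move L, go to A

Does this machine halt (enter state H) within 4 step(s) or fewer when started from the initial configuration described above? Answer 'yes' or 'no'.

Answer: no

Derivation:
Step 1: in state A at pos 2, read 0 -> (A,0)->write 1,move R,goto B. Now: state=B, head=3, tape[-4..4]=010010100 (head:        ^)
Step 2: in state B at pos 3, read 0 -> (B,0)->write 0,move L,goto B. Now: state=B, head=2, tape[-4..4]=010010100 (head:       ^)
Step 3: in state B at pos 2, read 1 -> (B,1)->write 0,move L,goto A. Now: state=A, head=1, tape[-4..4]=010010000 (head:      ^)
Step 4: in state A at pos 1, read 0 -> (A,0)->write 1,move R,goto B. Now: state=B, head=2, tape[-4..4]=010011000 (head:       ^)
After 4 step(s): state = B (not H) -> not halted within 4 -> no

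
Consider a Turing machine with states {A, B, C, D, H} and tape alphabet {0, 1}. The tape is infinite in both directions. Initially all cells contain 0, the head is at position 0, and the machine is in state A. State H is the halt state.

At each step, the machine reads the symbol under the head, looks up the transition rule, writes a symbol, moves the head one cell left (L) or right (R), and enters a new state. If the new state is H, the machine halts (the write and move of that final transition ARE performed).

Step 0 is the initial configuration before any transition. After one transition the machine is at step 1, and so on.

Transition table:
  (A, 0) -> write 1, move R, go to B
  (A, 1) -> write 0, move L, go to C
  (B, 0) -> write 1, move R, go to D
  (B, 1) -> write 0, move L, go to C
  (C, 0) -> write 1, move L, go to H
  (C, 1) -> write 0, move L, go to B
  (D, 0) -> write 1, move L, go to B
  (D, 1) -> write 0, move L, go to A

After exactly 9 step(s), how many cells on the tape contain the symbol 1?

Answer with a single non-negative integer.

Answer: 3

Derivation:
Step 1: in state A at pos 0, read 0 -> (A,0)->write 1,move R,goto B. Now: state=B, head=1, tape[-1..2]=0100 (head:   ^)
Step 2: in state B at pos 1, read 0 -> (B,0)->write 1,move R,goto D. Now: state=D, head=2, tape[-1..3]=01100 (head:    ^)
Step 3: in state D at pos 2, read 0 -> (D,0)->write 1,move L,goto B. Now: state=B, head=1, tape[-1..3]=01110 (head:   ^)
Step 4: in state B at pos 1, read 1 -> (B,1)->write 0,move L,goto C. Now: state=C, head=0, tape[-1..3]=01010 (head:  ^)
Step 5: in state C at pos 0, read 1 -> (C,1)->write 0,move L,goto B. Now: state=B, head=-1, tape[-2..3]=000010 (head:  ^)
Step 6: in state B at pos -1, read 0 -> (B,0)->write 1,move R,goto D. Now: state=D, head=0, tape[-2..3]=010010 (head:   ^)
Step 7: in state D at pos 0, read 0 -> (D,0)->write 1,move L,goto B. Now: state=B, head=-1, tape[-2..3]=011010 (head:  ^)
Step 8: in state B at pos -1, read 1 -> (B,1)->write 0,move L,goto C. Now: state=C, head=-2, tape[-3..3]=0001010 (head:  ^)
Step 9: in state C at pos -2, read 0 -> (C,0)->write 1,move L,goto H. Now: state=H, head=-3, tape[-4..3]=00101010 (head:  ^)
Cells containing 1 after step 9: {-2, 0, 2} -> 3 cell(s)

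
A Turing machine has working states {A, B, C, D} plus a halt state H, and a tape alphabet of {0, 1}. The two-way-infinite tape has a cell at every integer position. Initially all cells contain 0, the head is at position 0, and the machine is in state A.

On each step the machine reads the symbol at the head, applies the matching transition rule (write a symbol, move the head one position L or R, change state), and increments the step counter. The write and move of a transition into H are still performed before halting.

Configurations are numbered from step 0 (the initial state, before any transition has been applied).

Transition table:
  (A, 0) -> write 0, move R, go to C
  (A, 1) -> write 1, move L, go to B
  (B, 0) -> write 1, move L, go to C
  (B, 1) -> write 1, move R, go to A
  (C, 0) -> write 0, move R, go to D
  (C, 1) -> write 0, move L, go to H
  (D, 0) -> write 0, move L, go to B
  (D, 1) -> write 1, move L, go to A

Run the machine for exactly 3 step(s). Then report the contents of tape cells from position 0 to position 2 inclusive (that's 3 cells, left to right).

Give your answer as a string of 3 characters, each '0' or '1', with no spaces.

Step 1: in state A at pos 0, read 0 -> (A,0)->write 0,move R,goto C. Now: state=C, head=1, tape[-1..2]=0000 (head:   ^)
Step 2: in state C at pos 1, read 0 -> (C,0)->write 0,move R,goto D. Now: state=D, head=2, tape[-1..3]=00000 (head:    ^)
Step 3: in state D at pos 2, read 0 -> (D,0)->write 0,move L,goto B. Now: state=B, head=1, tape[-1..3]=00000 (head:   ^)

Answer: 000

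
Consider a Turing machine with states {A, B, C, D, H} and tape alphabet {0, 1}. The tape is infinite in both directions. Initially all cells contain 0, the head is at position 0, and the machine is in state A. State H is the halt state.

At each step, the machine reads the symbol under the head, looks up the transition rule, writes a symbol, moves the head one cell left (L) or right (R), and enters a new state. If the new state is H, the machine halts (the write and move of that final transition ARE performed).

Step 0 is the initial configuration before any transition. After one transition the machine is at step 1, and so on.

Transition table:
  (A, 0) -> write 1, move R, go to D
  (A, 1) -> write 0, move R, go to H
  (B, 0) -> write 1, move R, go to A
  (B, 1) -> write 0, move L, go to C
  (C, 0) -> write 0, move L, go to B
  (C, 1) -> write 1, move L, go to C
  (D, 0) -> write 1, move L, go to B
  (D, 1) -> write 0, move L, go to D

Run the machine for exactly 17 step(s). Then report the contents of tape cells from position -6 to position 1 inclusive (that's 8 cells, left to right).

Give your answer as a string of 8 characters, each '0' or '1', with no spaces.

Step 1: in state A at pos 0, read 0 -> (A,0)->write 1,move R,goto D. Now: state=D, head=1, tape[-1..2]=0100 (head:   ^)
Step 2: in state D at pos 1, read 0 -> (D,0)->write 1,move L,goto B. Now: state=B, head=0, tape[-1..2]=0110 (head:  ^)
Step 3: in state B at pos 0, read 1 -> (B,1)->write 0,move L,goto C. Now: state=C, head=-1, tape[-2..2]=00010 (head:  ^)
Step 4: in state C at pos -1, read 0 -> (C,0)->write 0,move L,goto B. Now: state=B, head=-2, tape[-3..2]=000010 (head:  ^)
Step 5: in state B at pos -2, read 0 -> (B,0)->write 1,move R,goto A. Now: state=A, head=-1, tape[-3..2]=010010 (head:   ^)
Step 6: in state A at pos -1, read 0 -> (A,0)->write 1,move R,goto D. Now: state=D, head=0, tape[-3..2]=011010 (head:    ^)
Step 7: in state D at pos 0, read 0 -> (D,0)->write 1,move L,goto B. Now: state=B, head=-1, tape[-3..2]=011110 (head:   ^)
Step 8: in state B at pos -1, read 1 -> (B,1)->write 0,move L,goto C. Now: state=C, head=-2, tape[-3..2]=010110 (head:  ^)
Step 9: in state C at pos -2, read 1 -> (C,1)->write 1,move L,goto C. Now: state=C, head=-3, tape[-4..2]=0010110 (head:  ^)
Step 10: in state C at pos -3, read 0 -> (C,0)->write 0,move L,goto B. Now: state=B, head=-4, tape[-5..2]=00010110 (head:  ^)
Step 11: in state B at pos -4, read 0 -> (B,0)->write 1,move R,goto A. Now: state=A, head=-3, tape[-5..2]=01010110 (head:   ^)
Step 12: in state A at pos -3, read 0 -> (A,0)->write 1,move R,goto D. Now: state=D, head=-2, tape[-5..2]=01110110 (head:    ^)
Step 13: in state D at pos -2, read 1 -> (D,1)->write 0,move L,goto D. Now: state=D, head=-3, tape[-5..2]=01100110 (head:   ^)
Step 14: in state D at pos -3, read 1 -> (D,1)->write 0,move L,goto D. Now: state=D, head=-4, tape[-5..2]=01000110 (head:  ^)
Step 15: in state D at pos -4, read 1 -> (D,1)->write 0,move L,goto D. Now: state=D, head=-5, tape[-6..2]=000000110 (head:  ^)
Step 16: in state D at pos -5, read 0 -> (D,0)->write 1,move L,goto B. Now: state=B, head=-6, tape[-7..2]=0010000110 (head:  ^)
Step 17: in state B at pos -6, read 0 -> (B,0)->write 1,move R,goto A. Now: state=A, head=-5, tape[-7..2]=0110000110 (head:   ^)

Answer: 11000011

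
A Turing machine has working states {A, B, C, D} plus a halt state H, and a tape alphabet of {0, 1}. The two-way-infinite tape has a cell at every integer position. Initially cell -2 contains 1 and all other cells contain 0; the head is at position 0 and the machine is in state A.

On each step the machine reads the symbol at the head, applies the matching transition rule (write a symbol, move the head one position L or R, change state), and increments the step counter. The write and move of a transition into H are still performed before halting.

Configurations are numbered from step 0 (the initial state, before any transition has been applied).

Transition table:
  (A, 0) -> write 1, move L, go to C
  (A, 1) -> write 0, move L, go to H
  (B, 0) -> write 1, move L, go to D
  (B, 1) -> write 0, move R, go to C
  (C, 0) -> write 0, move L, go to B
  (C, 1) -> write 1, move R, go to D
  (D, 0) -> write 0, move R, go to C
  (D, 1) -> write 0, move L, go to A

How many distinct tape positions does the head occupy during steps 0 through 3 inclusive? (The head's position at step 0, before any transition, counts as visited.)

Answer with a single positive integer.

Step 1: in state A at pos 0, read 0 -> (A,0)->write 1,move L,goto C. Now: state=C, head=-1, tape[-3..1]=01010 (head:   ^)
Step 2: in state C at pos -1, read 0 -> (C,0)->write 0,move L,goto B. Now: state=B, head=-2, tape[-3..1]=01010 (head:  ^)
Step 3: in state B at pos -2, read 1 -> (B,1)->write 0,move R,goto C. Now: state=C, head=-1, tape[-3..1]=00010 (head:   ^)
Head positions at steps 0..3: starting at 0, distinct positions visited = {-2, -1, 0} -> 3 position(s)

Answer: 3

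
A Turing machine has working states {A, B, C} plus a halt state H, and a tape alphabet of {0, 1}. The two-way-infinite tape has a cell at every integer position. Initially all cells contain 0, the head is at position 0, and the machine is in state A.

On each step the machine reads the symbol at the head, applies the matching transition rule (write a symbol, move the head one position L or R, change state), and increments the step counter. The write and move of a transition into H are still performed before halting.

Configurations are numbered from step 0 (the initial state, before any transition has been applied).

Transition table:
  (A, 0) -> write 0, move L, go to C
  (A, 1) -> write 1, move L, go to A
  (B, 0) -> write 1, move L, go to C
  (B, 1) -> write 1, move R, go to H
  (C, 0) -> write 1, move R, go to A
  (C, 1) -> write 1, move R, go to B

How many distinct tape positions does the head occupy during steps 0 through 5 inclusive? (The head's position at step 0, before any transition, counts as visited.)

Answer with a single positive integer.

Answer: 2

Derivation:
Step 1: in state A at pos 0, read 0 -> (A,0)->write 0,move L,goto C. Now: state=C, head=-1, tape[-2..1]=0000 (head:  ^)
Step 2: in state C at pos -1, read 0 -> (C,0)->write 1,move R,goto A. Now: state=A, head=0, tape[-2..1]=0100 (head:   ^)
Step 3: in state A at pos 0, read 0 -> (A,0)->write 0,move L,goto C. Now: state=C, head=-1, tape[-2..1]=0100 (head:  ^)
Step 4: in state C at pos -1, read 1 -> (C,1)->write 1,move R,goto B. Now: state=B, head=0, tape[-2..1]=0100 (head:   ^)
Step 5: in state B at pos 0, read 0 -> (B,0)->write 1,move L,goto C. Now: state=C, head=-1, tape[-2..1]=0110 (head:  ^)
Head positions at steps 0..5: starting at 0, distinct positions visited = {-1, 0} -> 2 position(s)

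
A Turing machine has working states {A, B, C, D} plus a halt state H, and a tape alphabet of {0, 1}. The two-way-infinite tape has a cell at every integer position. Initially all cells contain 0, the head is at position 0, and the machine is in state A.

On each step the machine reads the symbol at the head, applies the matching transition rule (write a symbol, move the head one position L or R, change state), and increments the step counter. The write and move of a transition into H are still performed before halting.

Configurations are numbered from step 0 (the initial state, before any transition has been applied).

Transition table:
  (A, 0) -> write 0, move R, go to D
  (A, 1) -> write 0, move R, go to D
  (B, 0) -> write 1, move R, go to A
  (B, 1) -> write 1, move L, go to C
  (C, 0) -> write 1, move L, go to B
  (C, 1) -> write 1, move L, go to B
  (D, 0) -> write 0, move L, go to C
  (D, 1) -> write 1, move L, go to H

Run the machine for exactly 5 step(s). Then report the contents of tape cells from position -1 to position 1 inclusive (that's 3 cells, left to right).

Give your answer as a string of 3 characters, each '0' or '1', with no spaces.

Step 1: in state A at pos 0, read 0 -> (A,0)->write 0,move R,goto D. Now: state=D, head=1, tape[-1..2]=0000 (head:   ^)
Step 2: in state D at pos 1, read 0 -> (D,0)->write 0,move L,goto C. Now: state=C, head=0, tape[-1..2]=0000 (head:  ^)
Step 3: in state C at pos 0, read 0 -> (C,0)->write 1,move L,goto B. Now: state=B, head=-1, tape[-2..2]=00100 (head:  ^)
Step 4: in state B at pos -1, read 0 -> (B,0)->write 1,move R,goto A. Now: state=A, head=0, tape[-2..2]=01100 (head:   ^)
Step 5: in state A at pos 0, read 1 -> (A,1)->write 0,move R,goto D. Now: state=D, head=1, tape[-2..2]=01000 (head:    ^)

Answer: 100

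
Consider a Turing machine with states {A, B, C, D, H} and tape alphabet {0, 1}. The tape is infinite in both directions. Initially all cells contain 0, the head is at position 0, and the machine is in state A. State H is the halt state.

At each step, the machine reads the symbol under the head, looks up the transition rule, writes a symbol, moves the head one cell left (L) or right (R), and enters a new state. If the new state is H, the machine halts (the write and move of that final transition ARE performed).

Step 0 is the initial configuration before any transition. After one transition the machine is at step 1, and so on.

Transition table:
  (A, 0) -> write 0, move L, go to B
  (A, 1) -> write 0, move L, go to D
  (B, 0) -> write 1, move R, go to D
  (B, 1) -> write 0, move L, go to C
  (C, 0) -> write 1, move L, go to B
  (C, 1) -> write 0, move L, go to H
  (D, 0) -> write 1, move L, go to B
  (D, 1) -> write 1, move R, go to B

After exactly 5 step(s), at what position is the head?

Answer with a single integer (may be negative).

Answer: -3

Derivation:
Step 1: in state A at pos 0, read 0 -> (A,0)->write 0,move L,goto B. Now: state=B, head=-1, tape[-2..1]=0000 (head:  ^)
Step 2: in state B at pos -1, read 0 -> (B,0)->write 1,move R,goto D. Now: state=D, head=0, tape[-2..1]=0100 (head:   ^)
Step 3: in state D at pos 0, read 0 -> (D,0)->write 1,move L,goto B. Now: state=B, head=-1, tape[-2..1]=0110 (head:  ^)
Step 4: in state B at pos -1, read 1 -> (B,1)->write 0,move L,goto C. Now: state=C, head=-2, tape[-3..1]=00010 (head:  ^)
Step 5: in state C at pos -2, read 0 -> (C,0)->write 1,move L,goto B. Now: state=B, head=-3, tape[-4..1]=001010 (head:  ^)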